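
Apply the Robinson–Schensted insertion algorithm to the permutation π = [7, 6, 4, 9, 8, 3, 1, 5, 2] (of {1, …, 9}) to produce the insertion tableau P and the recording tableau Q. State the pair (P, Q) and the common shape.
P = [1, 2] / [3, 5] / [4, 8] / [6, 9] / [7];  Q = [1, 4] / [2, 5] / [3, 8] / [6, 9] / [7];  common shape = (2, 2, 2, 2, 1)

Row-insert the values π_1, π_2, … into P one at a time, bumping the leftmost entry strictly greater than the inserted value down to the next row. The recording tableau Q records, in position (i, j), the step at which that cell was added to P.
  Insert 7 (step 1): P = [7];  Q = [1]
  Insert 6 (step 2): P = [6] / [7];  Q = [1] / [2]
  Insert 4 (step 3): P = [4] / [6] / [7];  Q = [1] / [2] / [3]
  Insert 9 (step 4): P = [4, 9] / [6] / [7];  Q = [1, 4] / [2] / [3]
  Insert 8 (step 5): P = [4, 8] / [6, 9] / [7];  Q = [1, 4] / [2, 5] / [3]
  Insert 3 (step 6): P = [3, 8] / [4, 9] / [6] / [7];  Q = [1, 4] / [2, 5] / [3] / [6]
  Insert 1 (step 7): P = [1, 8] / [3, 9] / [4] / [6] / [7];  Q = [1, 4] / [2, 5] / [3] / [6] / [7]
  Insert 5 (step 8): P = [1, 5] / [3, 8] / [4, 9] / [6] / [7];  Q = [1, 4] / [2, 5] / [3, 8] / [6] / [7]
  Insert 2 (step 9): P = [1, 2] / [3, 5] / [4, 8] / [6, 9] / [7];  Q = [1, 4] / [2, 5] / [3, 8] / [6, 9] / [7]
Final shape: (2, 2, 2, 2, 1).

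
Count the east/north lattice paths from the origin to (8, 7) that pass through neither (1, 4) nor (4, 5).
Number of paths = 4245

Inclusion–exclusion. Total paths: C(15, 8) = 6435. Through P₁: C(5, 1)·C(10, 7) = 600. Through P₂: C(9, 4)·C(6, 4) = 1890. Since P₁ is strictly southwest of P₂, a monotone path through both must visit P₁ then P₂; paths through both = C(5, 1)·C(4, 3)·C(6, 4) = 300. Avoid both = 6435 − 600 − 1890 + 300 = 4245.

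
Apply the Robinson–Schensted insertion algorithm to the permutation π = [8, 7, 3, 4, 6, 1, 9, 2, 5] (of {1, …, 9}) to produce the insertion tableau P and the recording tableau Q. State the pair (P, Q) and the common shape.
P = [1, 2, 5, 9] / [3, 4, 6] / [7] / [8];  Q = [1, 4, 5, 7] / [2, 8, 9] / [3] / [6];  common shape = (4, 3, 1, 1)

Row-insert the values π_1, π_2, … into P one at a time, bumping the leftmost entry strictly greater than the inserted value down to the next row. The recording tableau Q records, in position (i, j), the step at which that cell was added to P.
  Insert 8 (step 1): P = [8];  Q = [1]
  Insert 7 (step 2): P = [7] / [8];  Q = [1] / [2]
  Insert 3 (step 3): P = [3] / [7] / [8];  Q = [1] / [2] / [3]
  Insert 4 (step 4): P = [3, 4] / [7] / [8];  Q = [1, 4] / [2] / [3]
  Insert 6 (step 5): P = [3, 4, 6] / [7] / [8];  Q = [1, 4, 5] / [2] / [3]
  Insert 1 (step 6): P = [1, 4, 6] / [3] / [7] / [8];  Q = [1, 4, 5] / [2] / [3] / [6]
  Insert 9 (step 7): P = [1, 4, 6, 9] / [3] / [7] / [8];  Q = [1, 4, 5, 7] / [2] / [3] / [6]
  Insert 2 (step 8): P = [1, 2, 6, 9] / [3, 4] / [7] / [8];  Q = [1, 4, 5, 7] / [2, 8] / [3] / [6]
  Insert 5 (step 9): P = [1, 2, 5, 9] / [3, 4, 6] / [7] / [8];  Q = [1, 4, 5, 7] / [2, 8, 9] / [3] / [6]
Final shape: (4, 3, 1, 1).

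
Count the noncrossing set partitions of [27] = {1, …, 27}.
C_27 = 69533550916004

These noncrossing partitions are counted by the Catalan number C_n = (1/(n + 1)) · C(2n, n). For n = 27: C_27 = (1/28) · C(54, 27) = 1946939425648112/28 = 69533550916004.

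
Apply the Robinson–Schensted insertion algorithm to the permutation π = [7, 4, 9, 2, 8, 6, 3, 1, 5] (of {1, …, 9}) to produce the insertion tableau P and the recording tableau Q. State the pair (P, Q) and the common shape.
P = [1, 3, 5] / [2, 6] / [4, 8] / [7] / [9];  Q = [1, 3, 9] / [2, 5] / [4, 6] / [7] / [8];  common shape = (3, 2, 2, 1, 1)

Row-insert the values π_1, π_2, … into P one at a time, bumping the leftmost entry strictly greater than the inserted value down to the next row. The recording tableau Q records, in position (i, j), the step at which that cell was added to P.
  Insert 7 (step 1): P = [7];  Q = [1]
  Insert 4 (step 2): P = [4] / [7];  Q = [1] / [2]
  Insert 9 (step 3): P = [4, 9] / [7];  Q = [1, 3] / [2]
  Insert 2 (step 4): P = [2, 9] / [4] / [7];  Q = [1, 3] / [2] / [4]
  Insert 8 (step 5): P = [2, 8] / [4, 9] / [7];  Q = [1, 3] / [2, 5] / [4]
  Insert 6 (step 6): P = [2, 6] / [4, 8] / [7, 9];  Q = [1, 3] / [2, 5] / [4, 6]
  Insert 3 (step 7): P = [2, 3] / [4, 6] / [7, 8] / [9];  Q = [1, 3] / [2, 5] / [4, 6] / [7]
  Insert 1 (step 8): P = [1, 3] / [2, 6] / [4, 8] / [7] / [9];  Q = [1, 3] / [2, 5] / [4, 6] / [7] / [8]
  Insert 5 (step 9): P = [1, 3, 5] / [2, 6] / [4, 8] / [7] / [9];  Q = [1, 3, 9] / [2, 5] / [4, 6] / [7] / [8]
Final shape: (3, 2, 2, 1, 1).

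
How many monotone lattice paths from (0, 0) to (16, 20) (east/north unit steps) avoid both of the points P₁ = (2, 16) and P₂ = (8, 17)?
Number of paths = 7129120770

Inclusion–exclusion. Total paths: C(36, 16) = 7307872110. Through P₁: C(18, 2)·C(18, 14) = 468180. Through P₂: C(25, 8)·C(11, 8) = 178459875. Since P₁ is strictly southwest of P₂, a monotone path through both must visit P₁ then P₂; paths through both = C(18, 2)·C(7, 6)·C(11, 8) = 176715. Avoid both = 7307872110 − 468180 − 178459875 + 176715 = 7129120770.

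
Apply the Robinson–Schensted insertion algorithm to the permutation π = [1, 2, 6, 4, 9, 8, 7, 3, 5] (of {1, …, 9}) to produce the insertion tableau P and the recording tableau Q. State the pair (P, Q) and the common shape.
P = [1, 2, 3, 5] / [4, 7] / [6, 8] / [9];  Q = [1, 2, 3, 5] / [4, 6] / [7, 9] / [8];  common shape = (4, 2, 2, 1)

Row-insert the values π_1, π_2, … into P one at a time, bumping the leftmost entry strictly greater than the inserted value down to the next row. The recording tableau Q records, in position (i, j), the step at which that cell was added to P.
  Insert 1 (step 1): P = [1];  Q = [1]
  Insert 2 (step 2): P = [1, 2];  Q = [1, 2]
  Insert 6 (step 3): P = [1, 2, 6];  Q = [1, 2, 3]
  Insert 4 (step 4): P = [1, 2, 4] / [6];  Q = [1, 2, 3] / [4]
  Insert 9 (step 5): P = [1, 2, 4, 9] / [6];  Q = [1, 2, 3, 5] / [4]
  Insert 8 (step 6): P = [1, 2, 4, 8] / [6, 9];  Q = [1, 2, 3, 5] / [4, 6]
  Insert 7 (step 7): P = [1, 2, 4, 7] / [6, 8] / [9];  Q = [1, 2, 3, 5] / [4, 6] / [7]
  Insert 3 (step 8): P = [1, 2, 3, 7] / [4, 8] / [6] / [9];  Q = [1, 2, 3, 5] / [4, 6] / [7] / [8]
  Insert 5 (step 9): P = [1, 2, 3, 5] / [4, 7] / [6, 8] / [9];  Q = [1, 2, 3, 5] / [4, 6] / [7, 9] / [8]
Final shape: (4, 2, 2, 1).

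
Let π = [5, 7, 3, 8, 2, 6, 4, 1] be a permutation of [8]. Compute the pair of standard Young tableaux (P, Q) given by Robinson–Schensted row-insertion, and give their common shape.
P = [1, 4, 8] / [2, 6] / [3, 7] / [5];  Q = [1, 2, 4] / [3, 6] / [5, 7] / [8];  common shape = (3, 2, 2, 1)

Row-insert the values π_1, π_2, … into P one at a time, bumping the leftmost entry strictly greater than the inserted value down to the next row. The recording tableau Q records, in position (i, j), the step at which that cell was added to P.
  Insert 5 (step 1): P = [5];  Q = [1]
  Insert 7 (step 2): P = [5, 7];  Q = [1, 2]
  Insert 3 (step 3): P = [3, 7] / [5];  Q = [1, 2] / [3]
  Insert 8 (step 4): P = [3, 7, 8] / [5];  Q = [1, 2, 4] / [3]
  Insert 2 (step 5): P = [2, 7, 8] / [3] / [5];  Q = [1, 2, 4] / [3] / [5]
  Insert 6 (step 6): P = [2, 6, 8] / [3, 7] / [5];  Q = [1, 2, 4] / [3, 6] / [5]
  Insert 4 (step 7): P = [2, 4, 8] / [3, 6] / [5, 7];  Q = [1, 2, 4] / [3, 6] / [5, 7]
  Insert 1 (step 8): P = [1, 4, 8] / [2, 6] / [3, 7] / [5];  Q = [1, 2, 4] / [3, 6] / [5, 7] / [8]
Final shape: (3, 2, 2, 1).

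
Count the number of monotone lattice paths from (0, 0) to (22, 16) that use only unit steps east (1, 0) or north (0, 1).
Number of paths = 22239974430

A monotone lattice path from (0, 0) to (22, 16) consists of 22 east steps and 16 north steps in some order, so it is determined by which 22 of the 38 steps are east. The count is C(38, 22) = 22239974430.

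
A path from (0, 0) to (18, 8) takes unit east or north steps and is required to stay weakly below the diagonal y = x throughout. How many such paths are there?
Number of paths = 904475

By the reflection principle (André's argument), the number of monotone paths to (18, 8) with n ≤ m that never go above y = x is C(26, 18) − C(26, 19) = 1562275 − 657800 = 904475.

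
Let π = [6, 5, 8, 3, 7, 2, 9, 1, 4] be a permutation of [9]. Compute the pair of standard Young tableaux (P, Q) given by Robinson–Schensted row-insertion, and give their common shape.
P = [1, 4, 9] / [2, 7] / [3, 8] / [5] / [6];  Q = [1, 3, 7] / [2, 5] / [4, 9] / [6] / [8];  common shape = (3, 2, 2, 1, 1)

Row-insert the values π_1, π_2, … into P one at a time, bumping the leftmost entry strictly greater than the inserted value down to the next row. The recording tableau Q records, in position (i, j), the step at which that cell was added to P.
  Insert 6 (step 1): P = [6];  Q = [1]
  Insert 5 (step 2): P = [5] / [6];  Q = [1] / [2]
  Insert 8 (step 3): P = [5, 8] / [6];  Q = [1, 3] / [2]
  Insert 3 (step 4): P = [3, 8] / [5] / [6];  Q = [1, 3] / [2] / [4]
  Insert 7 (step 5): P = [3, 7] / [5, 8] / [6];  Q = [1, 3] / [2, 5] / [4]
  Insert 2 (step 6): P = [2, 7] / [3, 8] / [5] / [6];  Q = [1, 3] / [2, 5] / [4] / [6]
  Insert 9 (step 7): P = [2, 7, 9] / [3, 8] / [5] / [6];  Q = [1, 3, 7] / [2, 5] / [4] / [6]
  Insert 1 (step 8): P = [1, 7, 9] / [2, 8] / [3] / [5] / [6];  Q = [1, 3, 7] / [2, 5] / [4] / [6] / [8]
  Insert 4 (step 9): P = [1, 4, 9] / [2, 7] / [3, 8] / [5] / [6];  Q = [1, 3, 7] / [2, 5] / [4, 9] / [6] / [8]
Final shape: (3, 2, 2, 1, 1).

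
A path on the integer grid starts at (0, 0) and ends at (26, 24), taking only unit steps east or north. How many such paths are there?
Number of paths = 121548660036300

A monotone lattice path from (0, 0) to (26, 24) consists of 26 east steps and 24 north steps in some order, so it is determined by which 26 of the 50 steps are east. The count is C(50, 26) = 121548660036300.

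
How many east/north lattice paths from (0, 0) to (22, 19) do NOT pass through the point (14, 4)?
Number of paths = 243162309360

Total paths from (0, 0) to (22, 19): C(41, 22) = 244662670200. Paths through (14, 4): (paths (0, 0) → (14, 4)) × (paths (14, 4) → (22, 19)) = C(18, 14) · C(23, 8) = 3060 · 490314 = 1500360840. Avoidance count = 244662670200 − 1500360840 = 243162309360.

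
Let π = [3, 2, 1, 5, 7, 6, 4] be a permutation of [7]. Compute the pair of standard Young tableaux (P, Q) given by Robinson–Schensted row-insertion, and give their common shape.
P = [1, 4, 6] / [2, 5] / [3, 7];  Q = [1, 4, 5] / [2, 6] / [3, 7];  common shape = (3, 2, 2)

Row-insert the values π_1, π_2, … into P one at a time, bumping the leftmost entry strictly greater than the inserted value down to the next row. The recording tableau Q records, in position (i, j), the step at which that cell was added to P.
  Insert 3 (step 1): P = [3];  Q = [1]
  Insert 2 (step 2): P = [2] / [3];  Q = [1] / [2]
  Insert 1 (step 3): P = [1] / [2] / [3];  Q = [1] / [2] / [3]
  Insert 5 (step 4): P = [1, 5] / [2] / [3];  Q = [1, 4] / [2] / [3]
  Insert 7 (step 5): P = [1, 5, 7] / [2] / [3];  Q = [1, 4, 5] / [2] / [3]
  Insert 6 (step 6): P = [1, 5, 6] / [2, 7] / [3];  Q = [1, 4, 5] / [2, 6] / [3]
  Insert 4 (step 7): P = [1, 4, 6] / [2, 5] / [3, 7];  Q = [1, 4, 5] / [2, 6] / [3, 7]
Final shape: (3, 2, 2).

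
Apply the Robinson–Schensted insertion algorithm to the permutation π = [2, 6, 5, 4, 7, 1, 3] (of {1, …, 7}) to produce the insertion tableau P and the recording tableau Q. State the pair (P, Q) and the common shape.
P = [1, 3, 7] / [2, 4] / [5] / [6];  Q = [1, 2, 5] / [3, 7] / [4] / [6];  common shape = (3, 2, 1, 1)

Row-insert the values π_1, π_2, … into P one at a time, bumping the leftmost entry strictly greater than the inserted value down to the next row. The recording tableau Q records, in position (i, j), the step at which that cell was added to P.
  Insert 2 (step 1): P = [2];  Q = [1]
  Insert 6 (step 2): P = [2, 6];  Q = [1, 2]
  Insert 5 (step 3): P = [2, 5] / [6];  Q = [1, 2] / [3]
  Insert 4 (step 4): P = [2, 4] / [5] / [6];  Q = [1, 2] / [3] / [4]
  Insert 7 (step 5): P = [2, 4, 7] / [5] / [6];  Q = [1, 2, 5] / [3] / [4]
  Insert 1 (step 6): P = [1, 4, 7] / [2] / [5] / [6];  Q = [1, 2, 5] / [3] / [4] / [6]
  Insert 3 (step 7): P = [1, 3, 7] / [2, 4] / [5] / [6];  Q = [1, 2, 5] / [3, 7] / [4] / [6]
Final shape: (3, 2, 1, 1).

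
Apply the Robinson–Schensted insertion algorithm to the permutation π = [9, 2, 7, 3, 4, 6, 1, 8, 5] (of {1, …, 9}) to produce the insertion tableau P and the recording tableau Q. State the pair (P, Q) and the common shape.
P = [1, 3, 4, 5, 8] / [2, 6] / [7] / [9];  Q = [1, 3, 5, 6, 8] / [2, 9] / [4] / [7];  common shape = (5, 2, 1, 1)

Row-insert the values π_1, π_2, … into P one at a time, bumping the leftmost entry strictly greater than the inserted value down to the next row. The recording tableau Q records, in position (i, j), the step at which that cell was added to P.
  Insert 9 (step 1): P = [9];  Q = [1]
  Insert 2 (step 2): P = [2] / [9];  Q = [1] / [2]
  Insert 7 (step 3): P = [2, 7] / [9];  Q = [1, 3] / [2]
  Insert 3 (step 4): P = [2, 3] / [7] / [9];  Q = [1, 3] / [2] / [4]
  Insert 4 (step 5): P = [2, 3, 4] / [7] / [9];  Q = [1, 3, 5] / [2] / [4]
  Insert 6 (step 6): P = [2, 3, 4, 6] / [7] / [9];  Q = [1, 3, 5, 6] / [2] / [4]
  Insert 1 (step 7): P = [1, 3, 4, 6] / [2] / [7] / [9];  Q = [1, 3, 5, 6] / [2] / [4] / [7]
  Insert 8 (step 8): P = [1, 3, 4, 6, 8] / [2] / [7] / [9];  Q = [1, 3, 5, 6, 8] / [2] / [4] / [7]
  Insert 5 (step 9): P = [1, 3, 4, 5, 8] / [2, 6] / [7] / [9];  Q = [1, 3, 5, 6, 8] / [2, 9] / [4] / [7]
Final shape: (5, 2, 1, 1).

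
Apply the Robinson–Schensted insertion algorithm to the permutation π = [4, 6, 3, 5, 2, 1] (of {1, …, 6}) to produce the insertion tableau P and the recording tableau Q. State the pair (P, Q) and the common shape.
P = [1, 5] / [2, 6] / [3] / [4];  Q = [1, 2] / [3, 4] / [5] / [6];  common shape = (2, 2, 1, 1)

Row-insert the values π_1, π_2, … into P one at a time, bumping the leftmost entry strictly greater than the inserted value down to the next row. The recording tableau Q records, in position (i, j), the step at which that cell was added to P.
  Insert 4 (step 1): P = [4];  Q = [1]
  Insert 6 (step 2): P = [4, 6];  Q = [1, 2]
  Insert 3 (step 3): P = [3, 6] / [4];  Q = [1, 2] / [3]
  Insert 5 (step 4): P = [3, 5] / [4, 6];  Q = [1, 2] / [3, 4]
  Insert 2 (step 5): P = [2, 5] / [3, 6] / [4];  Q = [1, 2] / [3, 4] / [5]
  Insert 1 (step 6): P = [1, 5] / [2, 6] / [3] / [4];  Q = [1, 2] / [3, 4] / [5] / [6]
Final shape: (2, 2, 1, 1).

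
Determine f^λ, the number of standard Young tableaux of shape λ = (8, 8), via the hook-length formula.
# SYT of shape (8, 8) = 1430

Hook-length formula: f^λ = n! / Π hook(c), product over all cells c of the Young diagram. For λ = (8, 8), n = 16 boxes. Hook lengths by row (left-to-right, top-to-bottom): [9, 8, 7, 6, 5, 4, 3, 2]; [8, 7, 6, 5, 4, 3, 2, 1]. Product of hooks = 14631321600. So f^λ = 16! / 14631321600 = 20922789888000 / 14631321600 = 1430.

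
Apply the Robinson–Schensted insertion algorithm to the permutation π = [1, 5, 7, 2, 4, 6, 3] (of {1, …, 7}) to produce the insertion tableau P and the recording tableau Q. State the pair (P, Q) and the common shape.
P = [1, 2, 3, 6] / [4, 7] / [5];  Q = [1, 2, 3, 6] / [4, 5] / [7];  common shape = (4, 2, 1)

Row-insert the values π_1, π_2, … into P one at a time, bumping the leftmost entry strictly greater than the inserted value down to the next row. The recording tableau Q records, in position (i, j), the step at which that cell was added to P.
  Insert 1 (step 1): P = [1];  Q = [1]
  Insert 5 (step 2): P = [1, 5];  Q = [1, 2]
  Insert 7 (step 3): P = [1, 5, 7];  Q = [1, 2, 3]
  Insert 2 (step 4): P = [1, 2, 7] / [5];  Q = [1, 2, 3] / [4]
  Insert 4 (step 5): P = [1, 2, 4] / [5, 7];  Q = [1, 2, 3] / [4, 5]
  Insert 6 (step 6): P = [1, 2, 4, 6] / [5, 7];  Q = [1, 2, 3, 6] / [4, 5]
  Insert 3 (step 7): P = [1, 2, 3, 6] / [4, 7] / [5];  Q = [1, 2, 3, 6] / [4, 5] / [7]
Final shape: (4, 2, 1).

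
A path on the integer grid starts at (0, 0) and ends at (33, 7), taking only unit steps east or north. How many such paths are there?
Number of paths = 18643560

A monotone lattice path from (0, 0) to (33, 7) consists of 33 east steps and 7 north steps in some order, so it is determined by which 33 of the 40 steps are east. The count is C(40, 33) = 18643560.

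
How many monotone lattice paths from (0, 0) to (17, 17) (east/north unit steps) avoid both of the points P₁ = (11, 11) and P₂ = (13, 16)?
Number of paths = 1416537837

Inclusion–exclusion. Total paths: C(34, 17) = 2333606220. Through P₁: C(22, 11)·C(12, 6) = 651819168. Through P₂: C(29, 13)·C(5, 4) = 339319575. Since P₁ is strictly southwest of P₂, a monotone path through both must visit P₁ then P₂; paths through both = C(22, 11)·C(7, 2)·C(5, 4) = 74070360. Avoid both = 2333606220 − 651819168 − 339319575 + 74070360 = 1416537837.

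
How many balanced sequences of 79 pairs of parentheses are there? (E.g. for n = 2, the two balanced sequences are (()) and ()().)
C_79 = 289450081175264899454283846029490767264392230

These balanced parentheses are counted by the Catalan number C_n = (1/(n + 1)) · C(2n, n). For n = 79: C_79 = (1/80) · C(158, 79) = 23156006494021191956342707682359261381151378400/80 = 289450081175264899454283846029490767264392230.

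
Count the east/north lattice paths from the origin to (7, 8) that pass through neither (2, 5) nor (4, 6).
Number of paths = 3789

Inclusion–exclusion. Total paths: C(15, 7) = 6435. Through P₁: C(7, 2)·C(8, 5) = 1176. Through P₂: C(10, 4)·C(5, 3) = 2100. Since P₁ is strictly southwest of P₂, a monotone path through both must visit P₁ then P₂; paths through both = C(7, 2)·C(3, 2)·C(5, 3) = 630. Avoid both = 6435 − 1176 − 2100 + 630 = 3789.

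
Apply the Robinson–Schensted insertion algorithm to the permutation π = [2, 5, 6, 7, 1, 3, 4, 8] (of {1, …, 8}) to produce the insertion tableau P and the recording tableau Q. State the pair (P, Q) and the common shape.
P = [1, 3, 4, 7, 8] / [2, 5, 6];  Q = [1, 2, 3, 4, 8] / [5, 6, 7];  common shape = (5, 3)

Row-insert the values π_1, π_2, … into P one at a time, bumping the leftmost entry strictly greater than the inserted value down to the next row. The recording tableau Q records, in position (i, j), the step at which that cell was added to P.
  Insert 2 (step 1): P = [2];  Q = [1]
  Insert 5 (step 2): P = [2, 5];  Q = [1, 2]
  Insert 6 (step 3): P = [2, 5, 6];  Q = [1, 2, 3]
  Insert 7 (step 4): P = [2, 5, 6, 7];  Q = [1, 2, 3, 4]
  Insert 1 (step 5): P = [1, 5, 6, 7] / [2];  Q = [1, 2, 3, 4] / [5]
  Insert 3 (step 6): P = [1, 3, 6, 7] / [2, 5];  Q = [1, 2, 3, 4] / [5, 6]
  Insert 4 (step 7): P = [1, 3, 4, 7] / [2, 5, 6];  Q = [1, 2, 3, 4] / [5, 6, 7]
  Insert 8 (step 8): P = [1, 3, 4, 7, 8] / [2, 5, 6];  Q = [1, 2, 3, 4, 8] / [5, 6, 7]
Final shape: (5, 3).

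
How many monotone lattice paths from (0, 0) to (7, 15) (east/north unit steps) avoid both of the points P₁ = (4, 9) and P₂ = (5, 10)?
Number of paths = 77451

Inclusion–exclusion. Total paths: C(22, 7) = 170544. Through P₁: C(13, 4)·C(9, 3) = 60060. Through P₂: C(15, 5)·C(7, 2) = 63063. Since P₁ is strictly southwest of P₂, a monotone path through both must visit P₁ then P₂; paths through both = C(13, 4)·C(2, 1)·C(7, 2) = 30030. Avoid both = 170544 − 60060 − 63063 + 30030 = 77451.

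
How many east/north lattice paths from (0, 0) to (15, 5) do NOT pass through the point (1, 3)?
Number of paths = 15024

Total paths from (0, 0) to (15, 5): C(20, 15) = 15504. Paths through (1, 3): (paths (0, 0) → (1, 3)) × (paths (1, 3) → (15, 5)) = C(4, 1) · C(16, 14) = 4 · 120 = 480. Avoidance count = 15504 − 480 = 15024.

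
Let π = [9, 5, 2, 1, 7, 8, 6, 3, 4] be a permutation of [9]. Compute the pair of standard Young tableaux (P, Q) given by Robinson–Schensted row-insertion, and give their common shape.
P = [1, 3, 4] / [2, 6, 8] / [5, 7] / [9];  Q = [1, 5, 6] / [2, 7, 9] / [3, 8] / [4];  common shape = (3, 3, 2, 1)

Row-insert the values π_1, π_2, … into P one at a time, bumping the leftmost entry strictly greater than the inserted value down to the next row. The recording tableau Q records, in position (i, j), the step at which that cell was added to P.
  Insert 9 (step 1): P = [9];  Q = [1]
  Insert 5 (step 2): P = [5] / [9];  Q = [1] / [2]
  Insert 2 (step 3): P = [2] / [5] / [9];  Q = [1] / [2] / [3]
  Insert 1 (step 4): P = [1] / [2] / [5] / [9];  Q = [1] / [2] / [3] / [4]
  Insert 7 (step 5): P = [1, 7] / [2] / [5] / [9];  Q = [1, 5] / [2] / [3] / [4]
  Insert 8 (step 6): P = [1, 7, 8] / [2] / [5] / [9];  Q = [1, 5, 6] / [2] / [3] / [4]
  Insert 6 (step 7): P = [1, 6, 8] / [2, 7] / [5] / [9];  Q = [1, 5, 6] / [2, 7] / [3] / [4]
  Insert 3 (step 8): P = [1, 3, 8] / [2, 6] / [5, 7] / [9];  Q = [1, 5, 6] / [2, 7] / [3, 8] / [4]
  Insert 4 (step 9): P = [1, 3, 4] / [2, 6, 8] / [5, 7] / [9];  Q = [1, 5, 6] / [2, 7, 9] / [3, 8] / [4]
Final shape: (3, 3, 2, 1).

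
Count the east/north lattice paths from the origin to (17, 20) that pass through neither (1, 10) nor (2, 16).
Number of paths = 15846645049

Inclusion–exclusion. Total paths: C(37, 17) = 15905368710. Through P₁: C(11, 1)·C(26, 16) = 58429085. Through P₂: C(18, 2)·C(19, 15) = 593028. Since P₁ is strictly southwest of P₂, a monotone path through both must visit P₁ then P₂; paths through both = C(11, 1)·C(7, 1)·C(19, 15) = 298452. Avoid both = 15905368710 − 58429085 − 593028 + 298452 = 15846645049.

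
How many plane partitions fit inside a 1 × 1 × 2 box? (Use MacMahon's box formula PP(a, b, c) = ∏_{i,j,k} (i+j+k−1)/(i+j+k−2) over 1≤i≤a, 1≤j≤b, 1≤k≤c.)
PP(1, 1, 2) = 3

Evaluate the triple product over i = 1..1, j = 1..1, k = 1..2. The factors are (2/1) · (3/2). The numerators and denominators telescope so the product is an integer; carrying out the multiplication exactly gives PP(1, 1, 2) = 3.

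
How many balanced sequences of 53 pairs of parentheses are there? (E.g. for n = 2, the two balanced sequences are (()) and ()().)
C_53 = 116157871455782434250553845880

These balanced parentheses are counted by the Catalan number C_n = (1/(n + 1)) · C(2n, n). For n = 53: C_53 = (1/54) · C(106, 53) = 6272525058612251449529907677520/54 = 116157871455782434250553845880.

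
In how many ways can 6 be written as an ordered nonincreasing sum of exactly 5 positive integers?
p(6, 5 parts) = 1

Partitions of n into exactly k parts ↔ partitions of n − k into at most k parts (subtract 1 from each part). For n = 6, k = 5, the partitions are: 2+1+1+1+1. Count = 1.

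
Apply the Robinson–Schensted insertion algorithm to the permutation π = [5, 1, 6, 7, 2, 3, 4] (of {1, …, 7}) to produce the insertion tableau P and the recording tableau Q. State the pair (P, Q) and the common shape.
P = [1, 2, 3, 4] / [5, 6, 7];  Q = [1, 3, 4, 7] / [2, 5, 6];  common shape = (4, 3)

Row-insert the values π_1, π_2, … into P one at a time, bumping the leftmost entry strictly greater than the inserted value down to the next row. The recording tableau Q records, in position (i, j), the step at which that cell was added to P.
  Insert 5 (step 1): P = [5];  Q = [1]
  Insert 1 (step 2): P = [1] / [5];  Q = [1] / [2]
  Insert 6 (step 3): P = [1, 6] / [5];  Q = [1, 3] / [2]
  Insert 7 (step 4): P = [1, 6, 7] / [5];  Q = [1, 3, 4] / [2]
  Insert 2 (step 5): P = [1, 2, 7] / [5, 6];  Q = [1, 3, 4] / [2, 5]
  Insert 3 (step 6): P = [1, 2, 3] / [5, 6, 7];  Q = [1, 3, 4] / [2, 5, 6]
  Insert 4 (step 7): P = [1, 2, 3, 4] / [5, 6, 7];  Q = [1, 3, 4, 7] / [2, 5, 6]
Final shape: (4, 3).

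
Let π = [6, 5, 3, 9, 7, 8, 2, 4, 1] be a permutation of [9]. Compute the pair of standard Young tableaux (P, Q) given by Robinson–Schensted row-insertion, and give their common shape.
P = [1, 4, 8] / [2, 7] / [3, 9] / [5] / [6];  Q = [1, 4, 6] / [2, 5] / [3, 8] / [7] / [9];  common shape = (3, 2, 2, 1, 1)

Row-insert the values π_1, π_2, … into P one at a time, bumping the leftmost entry strictly greater than the inserted value down to the next row. The recording tableau Q records, in position (i, j), the step at which that cell was added to P.
  Insert 6 (step 1): P = [6];  Q = [1]
  Insert 5 (step 2): P = [5] / [6];  Q = [1] / [2]
  Insert 3 (step 3): P = [3] / [5] / [6];  Q = [1] / [2] / [3]
  Insert 9 (step 4): P = [3, 9] / [5] / [6];  Q = [1, 4] / [2] / [3]
  Insert 7 (step 5): P = [3, 7] / [5, 9] / [6];  Q = [1, 4] / [2, 5] / [3]
  Insert 8 (step 6): P = [3, 7, 8] / [5, 9] / [6];  Q = [1, 4, 6] / [2, 5] / [3]
  Insert 2 (step 7): P = [2, 7, 8] / [3, 9] / [5] / [6];  Q = [1, 4, 6] / [2, 5] / [3] / [7]
  Insert 4 (step 8): P = [2, 4, 8] / [3, 7] / [5, 9] / [6];  Q = [1, 4, 6] / [2, 5] / [3, 8] / [7]
  Insert 1 (step 9): P = [1, 4, 8] / [2, 7] / [3, 9] / [5] / [6];  Q = [1, 4, 6] / [2, 5] / [3, 8] / [7] / [9]
Final shape: (3, 2, 2, 1, 1).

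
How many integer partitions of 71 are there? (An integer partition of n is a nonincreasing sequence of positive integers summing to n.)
p(71) = 4697205

Compute p(n) via the recurrence p(n, m) = p(n, m−1) + p(n−m, m), where p(n, m) counts partitions of n with all parts ≤ m and p(n) = p(n, n). The base cases are p(0, m) = 1 and p(n, 0) = 0 for n > 0. Filling the table yields p(71) = 4697205. (Euler's pentagonal recurrence is an alternative.)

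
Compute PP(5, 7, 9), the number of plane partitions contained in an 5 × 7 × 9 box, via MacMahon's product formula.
PP(5, 7, 9) = 2424984388825856

Evaluate the triple product over i = 1..5, j = 1..7, k = 1..9. The factors are (2/1) · (3/2) · (4/3) · (5/4) · (6/5) · (7/6) · (8/7) · (9/8) · … (315 factors total). The numerators and denominators telescope so the product is an integer; carrying out the multiplication exactly gives PP(5, 7, 9) = 2424984388825856.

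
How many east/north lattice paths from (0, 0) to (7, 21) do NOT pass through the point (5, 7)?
Number of paths = 1089000

Total paths from (0, 0) to (7, 21): C(28, 7) = 1184040. Paths through (5, 7): (paths (0, 0) → (5, 7)) × (paths (5, 7) → (7, 21)) = C(12, 5) · C(16, 2) = 792 · 120 = 95040. Avoidance count = 1184040 − 95040 = 1089000.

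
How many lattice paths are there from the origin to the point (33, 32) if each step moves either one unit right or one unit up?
Number of paths = 3609714217008132870

A monotone lattice path from (0, 0) to (33, 32) consists of 33 east steps and 32 north steps in some order, so it is determined by which 33 of the 65 steps are east. The count is C(65, 33) = 3609714217008132870.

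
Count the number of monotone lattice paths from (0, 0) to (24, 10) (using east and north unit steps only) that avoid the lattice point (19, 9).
Number of paths = 89686740

Total paths from (0, 0) to (24, 10): C(34, 24) = 131128140. Paths through (19, 9): (paths (0, 0) → (19, 9)) × (paths (19, 9) → (24, 10)) = C(28, 19) · C(6, 5) = 6906900 · 6 = 41441400. Avoidance count = 131128140 − 41441400 = 89686740.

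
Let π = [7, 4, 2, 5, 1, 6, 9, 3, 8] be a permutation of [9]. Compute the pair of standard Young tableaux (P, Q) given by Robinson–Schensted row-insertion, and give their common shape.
P = [1, 3, 6, 8] / [2, 5, 9] / [4] / [7];  Q = [1, 4, 6, 7] / [2, 8, 9] / [3] / [5];  common shape = (4, 3, 1, 1)

Row-insert the values π_1, π_2, … into P one at a time, bumping the leftmost entry strictly greater than the inserted value down to the next row. The recording tableau Q records, in position (i, j), the step at which that cell was added to P.
  Insert 7 (step 1): P = [7];  Q = [1]
  Insert 4 (step 2): P = [4] / [7];  Q = [1] / [2]
  Insert 2 (step 3): P = [2] / [4] / [7];  Q = [1] / [2] / [3]
  Insert 5 (step 4): P = [2, 5] / [4] / [7];  Q = [1, 4] / [2] / [3]
  Insert 1 (step 5): P = [1, 5] / [2] / [4] / [7];  Q = [1, 4] / [2] / [3] / [5]
  Insert 6 (step 6): P = [1, 5, 6] / [2] / [4] / [7];  Q = [1, 4, 6] / [2] / [3] / [5]
  Insert 9 (step 7): P = [1, 5, 6, 9] / [2] / [4] / [7];  Q = [1, 4, 6, 7] / [2] / [3] / [5]
  Insert 3 (step 8): P = [1, 3, 6, 9] / [2, 5] / [4] / [7];  Q = [1, 4, 6, 7] / [2, 8] / [3] / [5]
  Insert 8 (step 9): P = [1, 3, 6, 8] / [2, 5, 9] / [4] / [7];  Q = [1, 4, 6, 7] / [2, 8, 9] / [3] / [5]
Final shape: (4, 3, 1, 1).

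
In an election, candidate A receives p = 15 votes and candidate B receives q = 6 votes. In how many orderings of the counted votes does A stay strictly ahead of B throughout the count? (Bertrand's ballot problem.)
Strict-lead orderings = 23256

Total orderings of the 21 votes with 15 for A: C(21, 15) = 54264. By the Bertrand ballot formula (Cycle Lemma / reflection principle), the number of orderings in which A is strictly ahead of B throughout is (p − q)/(p + q) · C(p + q, p) = (15 − 6)/(15 + 6) · 54264 = 23256.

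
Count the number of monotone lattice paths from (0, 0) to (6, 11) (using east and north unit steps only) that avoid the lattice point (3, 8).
Number of paths = 9076

Total paths from (0, 0) to (6, 11): C(17, 6) = 12376. Paths through (3, 8): (paths (0, 0) → (3, 8)) × (paths (3, 8) → (6, 11)) = C(11, 3) · C(6, 3) = 165 · 20 = 3300. Avoidance count = 12376 − 3300 = 9076.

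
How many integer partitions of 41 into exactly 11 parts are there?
p(41, 11 parts) = 4035

Partitions of n into exactly k parts are in bijection with partitions of n − k into at most k parts (subtract 1 from each part). So p(41, exactly 11) = p(30, parts ≤ 11). Computing via the recurrence p(m, j) = p(m, j−1) + p(m−j, j) gives 4035.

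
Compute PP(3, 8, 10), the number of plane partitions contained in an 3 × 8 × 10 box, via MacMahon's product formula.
PP(3, 8, 10) = 1028698128744

Evaluate the triple product over i = 1..3, j = 1..8, k = 1..10. The factors are (2/1) · (3/2) · (4/3) · (5/4) · (6/5) · (7/6) · (8/7) · (9/8) · … (240 factors total). The numerators and denominators telescope so the product is an integer; carrying out the multiplication exactly gives PP(3, 8, 10) = 1028698128744.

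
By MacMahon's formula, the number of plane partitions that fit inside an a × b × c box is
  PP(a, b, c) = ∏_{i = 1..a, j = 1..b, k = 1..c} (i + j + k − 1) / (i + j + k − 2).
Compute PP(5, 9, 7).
PP(5, 9, 7) = 2424984388825856

Evaluate the triple product over i = 1..5, j = 1..9, k = 1..7. The factors are (2/1) · (3/2) · (4/3) · (5/4) · (6/5) · (7/6) · (8/7) · (3/2) · … (315 factors total). The numerators and denominators telescope so the product is an integer; carrying out the multiplication exactly gives PP(5, 9, 7) = 2424984388825856.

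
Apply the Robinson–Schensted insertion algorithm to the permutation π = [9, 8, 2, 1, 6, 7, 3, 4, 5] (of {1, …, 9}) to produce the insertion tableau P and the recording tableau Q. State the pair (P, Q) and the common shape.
P = [1, 3, 4, 5] / [2, 6, 7] / [8] / [9];  Q = [1, 5, 6, 9] / [2, 7, 8] / [3] / [4];  common shape = (4, 3, 1, 1)

Row-insert the values π_1, π_2, … into P one at a time, bumping the leftmost entry strictly greater than the inserted value down to the next row. The recording tableau Q records, in position (i, j), the step at which that cell was added to P.
  Insert 9 (step 1): P = [9];  Q = [1]
  Insert 8 (step 2): P = [8] / [9];  Q = [1] / [2]
  Insert 2 (step 3): P = [2] / [8] / [9];  Q = [1] / [2] / [3]
  Insert 1 (step 4): P = [1] / [2] / [8] / [9];  Q = [1] / [2] / [3] / [4]
  Insert 6 (step 5): P = [1, 6] / [2] / [8] / [9];  Q = [1, 5] / [2] / [3] / [4]
  Insert 7 (step 6): P = [1, 6, 7] / [2] / [8] / [9];  Q = [1, 5, 6] / [2] / [3] / [4]
  Insert 3 (step 7): P = [1, 3, 7] / [2, 6] / [8] / [9];  Q = [1, 5, 6] / [2, 7] / [3] / [4]
  Insert 4 (step 8): P = [1, 3, 4] / [2, 6, 7] / [8] / [9];  Q = [1, 5, 6] / [2, 7, 8] / [3] / [4]
  Insert 5 (step 9): P = [1, 3, 4, 5] / [2, 6, 7] / [8] / [9];  Q = [1, 5, 6, 9] / [2, 7, 8] / [3] / [4]
Final shape: (4, 3, 1, 1).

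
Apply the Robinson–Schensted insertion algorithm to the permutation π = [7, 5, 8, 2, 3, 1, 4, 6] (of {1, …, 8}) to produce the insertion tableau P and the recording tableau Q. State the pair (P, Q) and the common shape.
P = [1, 3, 4, 6] / [2, 8] / [5] / [7];  Q = [1, 3, 7, 8] / [2, 5] / [4] / [6];  common shape = (4, 2, 1, 1)

Row-insert the values π_1, π_2, … into P one at a time, bumping the leftmost entry strictly greater than the inserted value down to the next row. The recording tableau Q records, in position (i, j), the step at which that cell was added to P.
  Insert 7 (step 1): P = [7];  Q = [1]
  Insert 5 (step 2): P = [5] / [7];  Q = [1] / [2]
  Insert 8 (step 3): P = [5, 8] / [7];  Q = [1, 3] / [2]
  Insert 2 (step 4): P = [2, 8] / [5] / [7];  Q = [1, 3] / [2] / [4]
  Insert 3 (step 5): P = [2, 3] / [5, 8] / [7];  Q = [1, 3] / [2, 5] / [4]
  Insert 1 (step 6): P = [1, 3] / [2, 8] / [5] / [7];  Q = [1, 3] / [2, 5] / [4] / [6]
  Insert 4 (step 7): P = [1, 3, 4] / [2, 8] / [5] / [7];  Q = [1, 3, 7] / [2, 5] / [4] / [6]
  Insert 6 (step 8): P = [1, 3, 4, 6] / [2, 8] / [5] / [7];  Q = [1, 3, 7, 8] / [2, 5] / [4] / [6]
Final shape: (4, 2, 1, 1).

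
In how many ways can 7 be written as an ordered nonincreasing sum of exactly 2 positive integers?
p(7, 2 parts) = 3

Partitions of n into exactly k parts ↔ partitions of n − k into at most k parts (subtract 1 from each part). For n = 7, k = 2, the partitions are: 6+1, 5+2, 4+3. Count = 3.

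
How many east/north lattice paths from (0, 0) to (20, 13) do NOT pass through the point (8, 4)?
Number of paths = 427671090

Total paths from (0, 0) to (20, 13): C(33, 20) = 573166440. Paths through (8, 4): (paths (0, 0) → (8, 4)) × (paths (8, 4) → (20, 13)) = C(12, 8) · C(21, 12) = 495 · 293930 = 145495350. Avoidance count = 573166440 − 145495350 = 427671090.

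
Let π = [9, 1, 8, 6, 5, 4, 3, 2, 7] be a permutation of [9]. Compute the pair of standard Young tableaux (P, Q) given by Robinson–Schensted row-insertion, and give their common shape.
P = [1, 2, 7] / [3] / [4] / [5] / [6] / [8] / [9];  Q = [1, 3, 9] / [2] / [4] / [5] / [6] / [7] / [8];  common shape = (3, 1, 1, 1, 1, 1, 1)

Row-insert the values π_1, π_2, … into P one at a time, bumping the leftmost entry strictly greater than the inserted value down to the next row. The recording tableau Q records, in position (i, j), the step at which that cell was added to P.
  Insert 9 (step 1): P = [9];  Q = [1]
  Insert 1 (step 2): P = [1] / [9];  Q = [1] / [2]
  Insert 8 (step 3): P = [1, 8] / [9];  Q = [1, 3] / [2]
  Insert 6 (step 4): P = [1, 6] / [8] / [9];  Q = [1, 3] / [2] / [4]
  Insert 5 (step 5): P = [1, 5] / [6] / [8] / [9];  Q = [1, 3] / [2] / [4] / [5]
  Insert 4 (step 6): P = [1, 4] / [5] / [6] / [8] / [9];  Q = [1, 3] / [2] / [4] / [5] / [6]
  Insert 3 (step 7): P = [1, 3] / [4] / [5] / [6] / [8] / [9];  Q = [1, 3] / [2] / [4] / [5] / [6] / [7]
  Insert 2 (step 8): P = [1, 2] / [3] / [4] / [5] / [6] / [8] / [9];  Q = [1, 3] / [2] / [4] / [5] / [6] / [7] / [8]
  Insert 7 (step 9): P = [1, 2, 7] / [3] / [4] / [5] / [6] / [8] / [9];  Q = [1, 3, 9] / [2] / [4] / [5] / [6] / [7] / [8]
Final shape: (3, 1, 1, 1, 1, 1, 1).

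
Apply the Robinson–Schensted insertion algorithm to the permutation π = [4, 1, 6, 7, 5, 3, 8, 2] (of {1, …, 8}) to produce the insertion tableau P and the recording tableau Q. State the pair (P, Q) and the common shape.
P = [1, 2, 7, 8] / [3, 5] / [4] / [6];  Q = [1, 3, 4, 7] / [2, 5] / [6] / [8];  common shape = (4, 2, 1, 1)

Row-insert the values π_1, π_2, … into P one at a time, bumping the leftmost entry strictly greater than the inserted value down to the next row. The recording tableau Q records, in position (i, j), the step at which that cell was added to P.
  Insert 4 (step 1): P = [4];  Q = [1]
  Insert 1 (step 2): P = [1] / [4];  Q = [1] / [2]
  Insert 6 (step 3): P = [1, 6] / [4];  Q = [1, 3] / [2]
  Insert 7 (step 4): P = [1, 6, 7] / [4];  Q = [1, 3, 4] / [2]
  Insert 5 (step 5): P = [1, 5, 7] / [4, 6];  Q = [1, 3, 4] / [2, 5]
  Insert 3 (step 6): P = [1, 3, 7] / [4, 5] / [6];  Q = [1, 3, 4] / [2, 5] / [6]
  Insert 8 (step 7): P = [1, 3, 7, 8] / [4, 5] / [6];  Q = [1, 3, 4, 7] / [2, 5] / [6]
  Insert 2 (step 8): P = [1, 2, 7, 8] / [3, 5] / [4] / [6];  Q = [1, 3, 4, 7] / [2, 5] / [6] / [8]
Final shape: (4, 2, 1, 1).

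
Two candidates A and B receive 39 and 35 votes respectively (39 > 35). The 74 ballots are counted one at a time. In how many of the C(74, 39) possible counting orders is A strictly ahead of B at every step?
Strict-lead orderings = 84832254137763216672

Total orderings of the 74 votes with 39 for A: C(74, 39) = 1569396701548619508432. By the Bertrand ballot formula (Cycle Lemma / reflection principle), the number of orderings in which A is strictly ahead of B throughout is (p − q)/(p + q) · C(p + q, p) = (39 − 35)/(39 + 35) · 1569396701548619508432 = 84832254137763216672.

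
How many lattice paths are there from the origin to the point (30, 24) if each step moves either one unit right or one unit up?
Number of paths = 1402659561581460

A monotone lattice path from (0, 0) to (30, 24) consists of 30 east steps and 24 north steps in some order, so it is determined by which 30 of the 54 steps are east. The count is C(54, 30) = 1402659561581460.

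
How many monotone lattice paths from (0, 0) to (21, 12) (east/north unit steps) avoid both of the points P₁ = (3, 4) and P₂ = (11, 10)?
Number of paths = 283795369

Inclusion–exclusion. Total paths: C(33, 21) = 354817320. Through P₁: C(7, 3)·C(26, 18) = 54679625. Through P₂: C(21, 11)·C(12, 10) = 23279256. Since P₁ is strictly southwest of P₂, a monotone path through both must visit P₁ then P₂; paths through both = C(7, 3)·C(14, 8)·C(12, 10) = 6936930. Avoid both = 354817320 − 54679625 − 23279256 + 6936930 = 283795369.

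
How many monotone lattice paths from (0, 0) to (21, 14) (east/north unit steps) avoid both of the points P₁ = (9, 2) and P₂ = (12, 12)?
Number of paths = 2023367390

Inclusion–exclusion. Total paths: C(35, 21) = 2319959400. Through P₁: C(11, 9)·C(24, 12) = 148728580. Through P₂: C(24, 12)·C(11, 9) = 148728580. Since P₁ is strictly southwest of P₂, a monotone path through both must visit P₁ then P₂; paths through both = C(11, 9)·C(13, 3)·C(11, 9) = 865150. Avoid both = 2319959400 − 148728580 − 148728580 + 865150 = 2023367390.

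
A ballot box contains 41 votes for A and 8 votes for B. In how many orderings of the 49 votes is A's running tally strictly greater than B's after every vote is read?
Strict-lead orderings = 303719922

Total orderings of the 49 votes with 41 for A: C(49, 41) = 450978066. By the Bertrand ballot formula (Cycle Lemma / reflection principle), the number of orderings in which A is strictly ahead of B throughout is (p − q)/(p + q) · C(p + q, p) = (41 − 8)/(41 + 8) · 450978066 = 303719922.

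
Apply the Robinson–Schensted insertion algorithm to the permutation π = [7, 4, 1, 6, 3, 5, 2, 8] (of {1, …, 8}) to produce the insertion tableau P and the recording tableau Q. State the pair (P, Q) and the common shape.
P = [1, 2, 5, 8] / [3, 6] / [4] / [7];  Q = [1, 4, 6, 8] / [2, 5] / [3] / [7];  common shape = (4, 2, 1, 1)

Row-insert the values π_1, π_2, … into P one at a time, bumping the leftmost entry strictly greater than the inserted value down to the next row. The recording tableau Q records, in position (i, j), the step at which that cell was added to P.
  Insert 7 (step 1): P = [7];  Q = [1]
  Insert 4 (step 2): P = [4] / [7];  Q = [1] / [2]
  Insert 1 (step 3): P = [1] / [4] / [7];  Q = [1] / [2] / [3]
  Insert 6 (step 4): P = [1, 6] / [4] / [7];  Q = [1, 4] / [2] / [3]
  Insert 3 (step 5): P = [1, 3] / [4, 6] / [7];  Q = [1, 4] / [2, 5] / [3]
  Insert 5 (step 6): P = [1, 3, 5] / [4, 6] / [7];  Q = [1, 4, 6] / [2, 5] / [3]
  Insert 2 (step 7): P = [1, 2, 5] / [3, 6] / [4] / [7];  Q = [1, 4, 6] / [2, 5] / [3] / [7]
  Insert 8 (step 8): P = [1, 2, 5, 8] / [3, 6] / [4] / [7];  Q = [1, 4, 6, 8] / [2, 5] / [3] / [7]
Final shape: (4, 2, 1, 1).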